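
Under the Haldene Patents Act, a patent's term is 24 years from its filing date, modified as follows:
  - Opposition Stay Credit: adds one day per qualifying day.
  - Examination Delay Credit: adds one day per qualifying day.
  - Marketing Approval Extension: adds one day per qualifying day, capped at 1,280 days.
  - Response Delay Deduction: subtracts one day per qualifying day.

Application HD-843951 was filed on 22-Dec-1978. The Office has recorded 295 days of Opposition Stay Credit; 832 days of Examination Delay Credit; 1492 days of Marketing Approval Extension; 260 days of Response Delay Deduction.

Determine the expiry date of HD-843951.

2008-11-07

Base term: filing date + 24 years → 22 December 2002.
Opposition Stay Credit: +295 days → 13 October 2003.
Examination Delay Credit: +832 days → 22 January 2006.
Marketing Approval Extension: 1492 days claimed exceeds the 1280-day cap, so +1280 days → 25 July 2009.
Response Delay Deduction: −260 days → 7 November 2008.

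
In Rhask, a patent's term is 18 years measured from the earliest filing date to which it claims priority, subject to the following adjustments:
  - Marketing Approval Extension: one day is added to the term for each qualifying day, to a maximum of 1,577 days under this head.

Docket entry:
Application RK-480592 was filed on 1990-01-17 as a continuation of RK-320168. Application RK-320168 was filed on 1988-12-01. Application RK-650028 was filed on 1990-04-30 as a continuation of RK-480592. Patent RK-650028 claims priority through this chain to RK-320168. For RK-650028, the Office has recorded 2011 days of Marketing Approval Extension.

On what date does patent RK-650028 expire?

Earliest priority filing: 1 December 1988.
Base term: 1 December 1988 + 18 years → 1 December 2006.
Marketing Approval Extension: 2011 days claimed exceeds the 1577-day cap, so +1577 days → 27 March 2011.

March 27, 2011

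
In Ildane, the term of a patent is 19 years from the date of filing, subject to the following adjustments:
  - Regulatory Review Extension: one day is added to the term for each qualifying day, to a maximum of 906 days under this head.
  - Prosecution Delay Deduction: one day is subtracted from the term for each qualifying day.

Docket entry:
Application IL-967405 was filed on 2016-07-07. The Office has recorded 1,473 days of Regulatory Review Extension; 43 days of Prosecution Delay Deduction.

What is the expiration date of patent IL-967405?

Base term: filing date + 19 years → 7 July 2035.
Regulatory Review Extension: 1473 days claimed exceeds the 906-day cap, so +906 days → 29 December 2037.
Prosecution Delay Deduction: −43 days → 16 November 2037.

November 16, 2037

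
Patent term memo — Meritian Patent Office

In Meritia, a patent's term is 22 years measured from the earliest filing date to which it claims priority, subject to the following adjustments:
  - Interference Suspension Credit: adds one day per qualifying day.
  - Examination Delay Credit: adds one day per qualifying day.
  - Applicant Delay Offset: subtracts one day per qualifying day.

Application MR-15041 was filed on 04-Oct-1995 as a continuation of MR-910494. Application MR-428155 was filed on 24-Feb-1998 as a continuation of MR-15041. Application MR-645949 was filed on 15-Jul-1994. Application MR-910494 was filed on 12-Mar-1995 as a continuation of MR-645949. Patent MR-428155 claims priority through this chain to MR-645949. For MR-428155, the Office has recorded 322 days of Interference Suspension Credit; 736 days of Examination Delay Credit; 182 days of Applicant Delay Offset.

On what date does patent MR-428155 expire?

Earliest priority filing: 15 July 1994.
Base term: 15 July 1994 + 22 years → 15 July 2016.
Interference Suspension Credit: +322 days → 2 June 2017.
Examination Delay Credit: +736 days → 8 June 2019.
Applicant Delay Offset: −182 days → 8 December 2018.

December 8, 2018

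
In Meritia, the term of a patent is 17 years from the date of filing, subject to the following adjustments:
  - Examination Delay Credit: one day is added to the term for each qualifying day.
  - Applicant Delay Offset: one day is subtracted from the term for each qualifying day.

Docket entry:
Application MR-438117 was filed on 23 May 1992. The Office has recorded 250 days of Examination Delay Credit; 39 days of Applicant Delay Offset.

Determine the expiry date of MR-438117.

2009-12-20

Base term: filing date + 17 years → 23 May 2009.
Examination Delay Credit: +250 days → 28 January 2010.
Applicant Delay Offset: −39 days → 20 December 2009.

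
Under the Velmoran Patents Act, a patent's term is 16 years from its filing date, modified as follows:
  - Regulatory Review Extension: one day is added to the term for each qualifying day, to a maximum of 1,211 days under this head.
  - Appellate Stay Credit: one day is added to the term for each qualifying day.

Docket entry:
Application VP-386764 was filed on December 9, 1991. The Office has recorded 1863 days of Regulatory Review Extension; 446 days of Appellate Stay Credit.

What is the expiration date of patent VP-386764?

2012-06-22

Base term: filing date + 16 years → 9 December 2007.
Regulatory Review Extension: 1863 days claimed exceeds the 1211-day cap, so +1211 days → 3 April 2011.
Appellate Stay Credit: +446 days → 22 June 2012.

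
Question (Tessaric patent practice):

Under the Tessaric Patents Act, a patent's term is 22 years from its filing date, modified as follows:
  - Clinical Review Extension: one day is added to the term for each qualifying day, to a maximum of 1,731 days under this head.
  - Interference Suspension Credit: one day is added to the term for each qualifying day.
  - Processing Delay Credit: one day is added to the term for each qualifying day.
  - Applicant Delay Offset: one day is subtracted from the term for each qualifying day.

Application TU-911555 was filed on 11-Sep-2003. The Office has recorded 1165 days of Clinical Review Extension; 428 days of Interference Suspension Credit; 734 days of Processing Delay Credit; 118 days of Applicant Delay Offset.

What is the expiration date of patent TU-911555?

Base term: filing date + 22 years → 11 September 2025.
Clinical Review Extension: 1165 days (within the 1731-day cap) → +1165 days → 19 November 2028.
Interference Suspension Credit: +428 days → 21 January 2030.
Processing Delay Credit: +734 days → 25 January 2032.
Applicant Delay Offset: −118 days → 29 September 2031.

2031-09-29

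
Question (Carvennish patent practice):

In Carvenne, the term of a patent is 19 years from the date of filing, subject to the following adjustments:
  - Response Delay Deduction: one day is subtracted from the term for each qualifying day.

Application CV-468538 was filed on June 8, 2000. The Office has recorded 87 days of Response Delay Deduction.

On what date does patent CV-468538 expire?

Base term: filing date + 19 years → 8 June 2019.
Response Delay Deduction: −87 days → 13 March 2019.

March 13, 2019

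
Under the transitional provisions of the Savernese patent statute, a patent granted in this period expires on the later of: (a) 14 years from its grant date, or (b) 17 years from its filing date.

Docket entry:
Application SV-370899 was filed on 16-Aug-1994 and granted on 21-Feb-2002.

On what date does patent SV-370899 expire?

February 21, 2016

(a) grant + 14 years → 21 February 2016.
(b) filing + 17 years → 16 August 2011.
Later of the two: 21 February 2016.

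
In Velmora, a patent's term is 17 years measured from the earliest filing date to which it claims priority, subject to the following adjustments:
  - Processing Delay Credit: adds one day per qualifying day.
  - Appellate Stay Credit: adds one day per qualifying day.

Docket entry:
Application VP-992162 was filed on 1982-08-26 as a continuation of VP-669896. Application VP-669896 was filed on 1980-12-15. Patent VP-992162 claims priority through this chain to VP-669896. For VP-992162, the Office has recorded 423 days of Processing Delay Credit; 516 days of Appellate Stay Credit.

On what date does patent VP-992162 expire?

Earliest priority filing: 15 December 1980.
Base term: 15 December 1980 + 17 years → 15 December 1997.
Processing Delay Credit: +423 days → 11 February 1999.
Appellate Stay Credit: +516 days → 11 July 2000.

2000-07-11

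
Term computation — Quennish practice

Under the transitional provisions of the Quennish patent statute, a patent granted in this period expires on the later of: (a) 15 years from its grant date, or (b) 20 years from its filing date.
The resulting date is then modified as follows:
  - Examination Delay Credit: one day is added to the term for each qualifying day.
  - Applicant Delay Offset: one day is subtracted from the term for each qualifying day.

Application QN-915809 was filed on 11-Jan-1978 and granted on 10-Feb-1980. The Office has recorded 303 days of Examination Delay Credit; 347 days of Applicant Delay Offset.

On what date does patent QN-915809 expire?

(a) grant + 15 years → 10 February 1995.
(b) filing + 20 years → 11 January 1998.
Later of the two: 11 January 1998.
Examination Delay Credit: +303 days → 10 November 1998.
Applicant Delay Offset: −347 days → 28 November 1997.

November 28, 1997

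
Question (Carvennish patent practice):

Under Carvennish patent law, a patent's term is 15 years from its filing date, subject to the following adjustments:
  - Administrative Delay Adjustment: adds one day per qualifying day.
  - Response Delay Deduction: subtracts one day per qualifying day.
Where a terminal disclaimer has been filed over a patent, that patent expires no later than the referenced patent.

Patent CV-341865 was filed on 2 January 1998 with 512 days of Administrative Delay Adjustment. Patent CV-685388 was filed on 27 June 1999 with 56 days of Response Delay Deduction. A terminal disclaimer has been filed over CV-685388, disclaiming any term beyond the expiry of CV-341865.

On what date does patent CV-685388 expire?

May 2, 2014

Natural term of CV-685388:
  Base: filing + 15 years → 27 June 2014.
  Response Delay Deduction: −56 days → 2 May 2014.
Expiry of referenced patent CV-341865:
  Base: filing + 15 years → 2 January 2013.
  Administrative Delay Adjustment: +512 days → 29 May 2014.
Terminal disclaimer: CV-685388 expires on the earlier of 2 May 2014 and 29 May 2014.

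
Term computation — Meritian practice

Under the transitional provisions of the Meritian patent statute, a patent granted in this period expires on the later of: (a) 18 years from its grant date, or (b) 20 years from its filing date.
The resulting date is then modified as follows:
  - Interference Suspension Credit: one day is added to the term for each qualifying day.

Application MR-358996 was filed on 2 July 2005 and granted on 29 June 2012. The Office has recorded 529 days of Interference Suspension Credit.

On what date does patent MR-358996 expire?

(a) grant + 18 years → 29 June 2030.
(b) filing + 20 years → 2 July 2025.
Later of the two: 29 June 2030.
Interference Suspension Credit: +529 days → 10 December 2031.

December 10, 2031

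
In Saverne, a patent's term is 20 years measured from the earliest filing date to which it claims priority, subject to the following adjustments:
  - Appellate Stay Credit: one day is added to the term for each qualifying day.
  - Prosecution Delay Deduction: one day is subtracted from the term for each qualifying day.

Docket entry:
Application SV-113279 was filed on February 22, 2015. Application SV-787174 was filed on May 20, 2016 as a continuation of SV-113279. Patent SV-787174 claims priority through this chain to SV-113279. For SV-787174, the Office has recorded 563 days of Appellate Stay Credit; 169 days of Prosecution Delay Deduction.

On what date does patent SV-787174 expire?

March 22, 2036

Earliest priority filing: 22 February 2015.
Base term: 22 February 2015 + 20 years → 22 February 2035.
Appellate Stay Credit: +563 days → 7 September 2036.
Prosecution Delay Deduction: −169 days → 22 March 2036.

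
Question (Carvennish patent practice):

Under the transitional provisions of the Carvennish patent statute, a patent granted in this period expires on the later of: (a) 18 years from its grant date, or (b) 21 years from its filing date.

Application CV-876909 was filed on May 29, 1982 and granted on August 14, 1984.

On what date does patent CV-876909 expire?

May 29, 2003

(a) grant + 18 years → 14 August 2002.
(b) filing + 21 years → 29 May 2003.
Later of the two: 29 May 2003.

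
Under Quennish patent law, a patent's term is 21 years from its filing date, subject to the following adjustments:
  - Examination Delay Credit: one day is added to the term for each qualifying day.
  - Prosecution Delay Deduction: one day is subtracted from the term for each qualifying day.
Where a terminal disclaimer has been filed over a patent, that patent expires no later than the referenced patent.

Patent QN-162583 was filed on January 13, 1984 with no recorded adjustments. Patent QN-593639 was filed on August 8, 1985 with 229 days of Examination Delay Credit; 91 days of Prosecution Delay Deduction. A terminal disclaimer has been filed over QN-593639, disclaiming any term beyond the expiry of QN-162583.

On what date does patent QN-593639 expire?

Natural term of QN-593639:
  Base: filing + 21 years → 8 August 2006.
  Examination Delay Credit: +229 days → 25 March 2007.
  Prosecution Delay Deduction: −91 days → 24 December 2006.
Expiry of referenced patent QN-162583:
  Base: filing + 21 years → 13 January 2005.
Terminal disclaimer: QN-593639 expires on the earlier of 24 December 2006 and 13 January 2005.

2005-01-13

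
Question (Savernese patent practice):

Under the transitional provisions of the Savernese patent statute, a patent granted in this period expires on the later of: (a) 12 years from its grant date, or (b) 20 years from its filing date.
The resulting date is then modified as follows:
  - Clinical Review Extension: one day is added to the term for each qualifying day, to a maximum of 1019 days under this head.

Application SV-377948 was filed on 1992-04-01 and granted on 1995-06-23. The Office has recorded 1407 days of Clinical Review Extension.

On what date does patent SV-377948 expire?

(a) grant + 12 years → 23 June 2007.
(b) filing + 20 years → 1 April 2012.
Later of the two: 1 April 2012.
Clinical Review Extension: 1407 days claimed exceeds the 1019-day cap, so +1019 days → 15 January 2015.

2015-01-15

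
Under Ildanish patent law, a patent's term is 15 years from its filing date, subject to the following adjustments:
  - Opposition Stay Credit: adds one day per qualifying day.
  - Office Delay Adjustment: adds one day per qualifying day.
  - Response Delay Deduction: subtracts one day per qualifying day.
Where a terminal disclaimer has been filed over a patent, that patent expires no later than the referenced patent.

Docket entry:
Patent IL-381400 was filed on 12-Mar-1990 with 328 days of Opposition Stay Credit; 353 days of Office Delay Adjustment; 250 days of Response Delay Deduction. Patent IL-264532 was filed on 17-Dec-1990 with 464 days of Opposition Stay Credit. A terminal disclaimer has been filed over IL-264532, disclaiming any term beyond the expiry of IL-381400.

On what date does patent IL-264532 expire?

May 17, 2006

Natural term of IL-264532:
  Base: filing + 15 years → 17 December 2005.
  Opposition Stay Credit: +464 days → 26 March 2007.
Expiry of referenced patent IL-381400:
  Base: filing + 15 years → 12 March 2005.
  Opposition Stay Credit: +328 days → 3 February 2006.
  Office Delay Adjustment: +353 days → 22 January 2007.
  Response Delay Deduction: −250 days → 17 May 2006.
Terminal disclaimer: IL-264532 expires on the earlier of 26 March 2007 and 17 May 2006.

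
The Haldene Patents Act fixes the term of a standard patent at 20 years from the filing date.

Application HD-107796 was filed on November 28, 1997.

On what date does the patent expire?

2017-11-28

Filing date + 20 years → 28 November 2017.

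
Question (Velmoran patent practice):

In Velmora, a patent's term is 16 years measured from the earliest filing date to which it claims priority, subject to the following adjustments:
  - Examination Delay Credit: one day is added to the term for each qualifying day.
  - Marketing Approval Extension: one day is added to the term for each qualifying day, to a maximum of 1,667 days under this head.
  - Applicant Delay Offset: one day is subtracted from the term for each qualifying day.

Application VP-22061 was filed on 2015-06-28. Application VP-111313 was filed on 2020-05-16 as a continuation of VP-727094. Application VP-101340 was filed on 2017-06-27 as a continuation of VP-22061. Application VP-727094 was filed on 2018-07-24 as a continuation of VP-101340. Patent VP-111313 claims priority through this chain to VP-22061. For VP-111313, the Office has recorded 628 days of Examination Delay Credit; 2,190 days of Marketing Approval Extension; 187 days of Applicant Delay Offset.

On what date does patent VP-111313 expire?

Earliest priority filing: 28 June 2015.
Base term: 28 June 2015 + 16 years → 28 June 2031.
Examination Delay Credit: +628 days → 17 March 2033.
Marketing Approval Extension: 2190 days claimed exceeds the 1667-day cap, so +1667 days → 9 October 2037.
Applicant Delay Offset: −187 days → 5 April 2037.

2037-04-05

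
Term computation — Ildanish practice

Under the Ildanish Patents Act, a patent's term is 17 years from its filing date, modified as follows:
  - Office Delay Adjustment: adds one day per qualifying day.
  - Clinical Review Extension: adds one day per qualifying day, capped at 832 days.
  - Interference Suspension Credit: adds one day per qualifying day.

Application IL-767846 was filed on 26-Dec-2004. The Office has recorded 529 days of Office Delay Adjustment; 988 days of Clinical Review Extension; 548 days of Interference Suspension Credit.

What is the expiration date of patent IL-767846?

Base term: filing date + 17 years → 26 December 2021.
Office Delay Adjustment: +529 days → 8 June 2023.
Clinical Review Extension: 988 days claimed exceeds the 832-day cap, so +832 days → 17 September 2025.
Interference Suspension Credit: +548 days → 19 March 2027.

2027-03-19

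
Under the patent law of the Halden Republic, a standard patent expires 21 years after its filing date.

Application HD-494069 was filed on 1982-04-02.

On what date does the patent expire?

2003-04-02

Filing date + 21 years → 2 April 2003.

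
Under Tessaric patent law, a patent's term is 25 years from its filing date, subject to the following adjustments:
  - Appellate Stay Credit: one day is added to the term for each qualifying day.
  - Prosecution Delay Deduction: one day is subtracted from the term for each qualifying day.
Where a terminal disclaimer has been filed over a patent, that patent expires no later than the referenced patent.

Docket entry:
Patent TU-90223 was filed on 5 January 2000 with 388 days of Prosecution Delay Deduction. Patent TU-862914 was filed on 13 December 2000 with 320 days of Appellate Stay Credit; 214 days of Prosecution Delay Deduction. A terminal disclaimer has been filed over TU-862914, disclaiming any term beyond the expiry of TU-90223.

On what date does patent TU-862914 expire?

Natural term of TU-862914:
  Base: filing + 25 years → 13 December 2025.
  Appellate Stay Credit: +320 days → 29 October 2026.
  Prosecution Delay Deduction: −214 days → 29 March 2026.
Expiry of referenced patent TU-90223:
  Base: filing + 25 years → 5 January 2025.
  Prosecution Delay Deduction: −388 days → 14 December 2023.
Terminal disclaimer: TU-862914 expires on the earlier of 29 March 2026 and 14 December 2023.

2023-12-14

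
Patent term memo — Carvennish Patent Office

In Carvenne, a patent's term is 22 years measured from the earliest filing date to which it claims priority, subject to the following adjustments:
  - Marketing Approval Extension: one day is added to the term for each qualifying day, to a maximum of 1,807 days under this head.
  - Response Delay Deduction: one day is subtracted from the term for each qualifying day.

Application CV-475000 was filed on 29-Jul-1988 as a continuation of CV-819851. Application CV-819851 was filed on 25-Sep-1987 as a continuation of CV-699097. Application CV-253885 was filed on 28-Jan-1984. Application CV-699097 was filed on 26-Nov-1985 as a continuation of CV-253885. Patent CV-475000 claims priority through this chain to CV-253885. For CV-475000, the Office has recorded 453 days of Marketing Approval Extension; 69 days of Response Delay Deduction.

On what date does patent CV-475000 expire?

Earliest priority filing: 28 January 1984.
Base term: 28 January 1984 + 22 years → 28 January 2006.
Marketing Approval Extension: 453 days (within the 1807-day cap) → +453 days → 26 April 2007.
Response Delay Deduction: −69 days → 16 February 2007.

February 16, 2007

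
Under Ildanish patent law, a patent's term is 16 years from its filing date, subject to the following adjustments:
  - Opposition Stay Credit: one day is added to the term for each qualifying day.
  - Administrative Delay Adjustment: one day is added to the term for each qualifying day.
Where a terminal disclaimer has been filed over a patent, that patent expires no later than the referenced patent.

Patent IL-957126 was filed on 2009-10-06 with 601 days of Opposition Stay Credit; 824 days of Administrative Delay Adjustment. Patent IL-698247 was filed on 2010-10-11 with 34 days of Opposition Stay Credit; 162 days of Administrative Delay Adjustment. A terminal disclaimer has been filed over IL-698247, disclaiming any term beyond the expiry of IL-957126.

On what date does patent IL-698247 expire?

Natural term of IL-698247:
  Base: filing + 16 years → 11 October 2026.
  Opposition Stay Credit: +34 days → 14 November 2026.
  Administrative Delay Adjustment: +162 days → 25 April 2027.
Expiry of referenced patent IL-957126:
  Base: filing + 16 years → 6 October 2025.
  Opposition Stay Credit: +601 days → 30 May 2027.
  Administrative Delay Adjustment: +824 days → 31 August 2029.
Terminal disclaimer: IL-698247 expires on the earlier of 25 April 2027 and 31 August 2029.

April 25, 2027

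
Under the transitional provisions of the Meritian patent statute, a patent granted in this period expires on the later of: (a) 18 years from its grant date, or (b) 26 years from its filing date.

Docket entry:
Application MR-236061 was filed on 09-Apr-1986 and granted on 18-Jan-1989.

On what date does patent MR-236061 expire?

(a) grant + 18 years → 18 January 2007.
(b) filing + 26 years → 9 April 2012.
Later of the two: 9 April 2012.

2012-04-09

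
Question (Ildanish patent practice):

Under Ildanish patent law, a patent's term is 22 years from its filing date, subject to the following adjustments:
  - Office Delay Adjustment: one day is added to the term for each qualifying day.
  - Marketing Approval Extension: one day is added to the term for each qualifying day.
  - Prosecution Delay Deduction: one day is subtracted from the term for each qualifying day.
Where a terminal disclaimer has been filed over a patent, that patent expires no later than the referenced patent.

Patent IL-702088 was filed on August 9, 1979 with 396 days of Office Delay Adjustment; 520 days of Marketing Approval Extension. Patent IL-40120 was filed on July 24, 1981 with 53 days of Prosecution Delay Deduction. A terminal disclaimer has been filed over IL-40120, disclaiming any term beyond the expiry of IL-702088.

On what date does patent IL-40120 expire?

2003-06-01

Natural term of IL-40120:
  Base: filing + 22 years → 24 July 2003.
  Prosecution Delay Deduction: −53 days → 1 June 2003.
Expiry of referenced patent IL-702088:
  Base: filing + 22 years → 9 August 2001.
  Office Delay Adjustment: +396 days → 9 September 2002.
  Marketing Approval Extension: +520 days → 11 February 2004.
Terminal disclaimer: IL-40120 expires on the earlier of 1 June 2003 and 11 February 2004.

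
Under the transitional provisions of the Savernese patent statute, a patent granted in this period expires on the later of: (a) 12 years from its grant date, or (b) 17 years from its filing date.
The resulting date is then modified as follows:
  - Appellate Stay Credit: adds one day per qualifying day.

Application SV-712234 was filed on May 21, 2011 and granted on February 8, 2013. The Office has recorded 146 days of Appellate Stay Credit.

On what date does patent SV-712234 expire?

(a) grant + 12 years → 8 February 2025.
(b) filing + 17 years → 21 May 2028.
Later of the two: 21 May 2028.
Appellate Stay Credit: +146 days → 14 October 2028.

October 14, 2028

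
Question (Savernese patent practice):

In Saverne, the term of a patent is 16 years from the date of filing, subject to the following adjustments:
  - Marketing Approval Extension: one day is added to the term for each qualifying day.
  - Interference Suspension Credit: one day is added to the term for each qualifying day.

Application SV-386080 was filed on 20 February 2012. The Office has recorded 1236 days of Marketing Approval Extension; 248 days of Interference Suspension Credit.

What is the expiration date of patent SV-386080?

2032-03-14

Base term: filing date + 16 years → 20 February 2028.
Marketing Approval Extension: +1236 days → 10 July 2031.
Interference Suspension Credit: +248 days → 14 March 2032.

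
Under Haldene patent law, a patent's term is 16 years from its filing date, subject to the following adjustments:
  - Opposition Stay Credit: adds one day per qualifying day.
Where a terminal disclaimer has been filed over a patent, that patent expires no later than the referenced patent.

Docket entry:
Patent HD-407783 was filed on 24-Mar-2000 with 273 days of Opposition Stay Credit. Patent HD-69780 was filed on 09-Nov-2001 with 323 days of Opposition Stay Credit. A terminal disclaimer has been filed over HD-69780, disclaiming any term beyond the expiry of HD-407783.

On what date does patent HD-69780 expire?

Natural term of HD-69780:
  Base: filing + 16 years → 9 November 2017.
  Opposition Stay Credit: +323 days → 28 September 2018.
Expiry of referenced patent HD-407783:
  Base: filing + 16 years → 24 March 2016.
  Opposition Stay Credit: +273 days → 22 December 2016.
Terminal disclaimer: HD-69780 expires on the earlier of 28 September 2018 and 22 December 2016.

December 22, 2016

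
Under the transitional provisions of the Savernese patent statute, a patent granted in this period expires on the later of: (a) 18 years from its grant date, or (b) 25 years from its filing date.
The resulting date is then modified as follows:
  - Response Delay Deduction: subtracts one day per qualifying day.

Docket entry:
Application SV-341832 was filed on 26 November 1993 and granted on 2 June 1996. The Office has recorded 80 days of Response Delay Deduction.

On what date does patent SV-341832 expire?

September 7, 2018

(a) grant + 18 years → 2 June 2014.
(b) filing + 25 years → 26 November 2018.
Later of the two: 26 November 2018.
Response Delay Deduction: −80 days → 7 September 2018.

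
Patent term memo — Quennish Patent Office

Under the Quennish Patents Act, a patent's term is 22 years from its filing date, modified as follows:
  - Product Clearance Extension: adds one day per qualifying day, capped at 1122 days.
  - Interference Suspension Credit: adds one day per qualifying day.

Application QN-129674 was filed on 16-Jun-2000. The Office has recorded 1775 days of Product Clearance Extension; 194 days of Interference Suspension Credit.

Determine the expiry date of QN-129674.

Base term: filing date + 22 years → 16 June 2022.
Product Clearance Extension: 1775 days claimed exceeds the 1122-day cap, so +1122 days → 12 July 2025.
Interference Suspension Credit: +194 days → 22 January 2026.

2026-01-22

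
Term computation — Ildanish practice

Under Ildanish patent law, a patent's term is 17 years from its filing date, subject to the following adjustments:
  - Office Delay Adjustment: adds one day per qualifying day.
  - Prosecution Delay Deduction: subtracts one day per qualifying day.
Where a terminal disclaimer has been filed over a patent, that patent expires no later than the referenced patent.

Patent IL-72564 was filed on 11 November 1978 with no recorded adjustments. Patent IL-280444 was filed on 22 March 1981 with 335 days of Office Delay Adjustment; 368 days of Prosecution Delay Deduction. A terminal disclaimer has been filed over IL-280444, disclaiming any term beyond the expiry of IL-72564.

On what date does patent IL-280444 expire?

November 11, 1995

Natural term of IL-280444:
  Base: filing + 17 years → 22 March 1998.
  Office Delay Adjustment: +335 days → 20 February 1999.
  Prosecution Delay Deduction: −368 days → 17 February 1998.
Expiry of referenced patent IL-72564:
  Base: filing + 17 years → 11 November 1995.
Terminal disclaimer: IL-280444 expires on the earlier of 17 February 1998 and 11 November 1995.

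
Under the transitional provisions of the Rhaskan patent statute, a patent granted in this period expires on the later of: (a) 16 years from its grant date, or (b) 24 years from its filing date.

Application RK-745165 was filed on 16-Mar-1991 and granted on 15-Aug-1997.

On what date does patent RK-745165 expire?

March 16, 2015

(a) grant + 16 years → 15 August 2013.
(b) filing + 24 years → 16 March 2015.
Later of the two: 16 March 2015.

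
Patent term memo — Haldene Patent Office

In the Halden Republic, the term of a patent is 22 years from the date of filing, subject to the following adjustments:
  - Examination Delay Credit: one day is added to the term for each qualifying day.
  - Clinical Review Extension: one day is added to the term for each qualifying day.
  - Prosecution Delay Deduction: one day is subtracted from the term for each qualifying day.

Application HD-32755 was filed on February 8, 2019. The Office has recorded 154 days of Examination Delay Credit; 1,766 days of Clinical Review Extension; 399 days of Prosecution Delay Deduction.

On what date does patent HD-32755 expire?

April 9, 2045

Base term: filing date + 22 years → 8 February 2041.
Examination Delay Credit: +154 days → 12 July 2041.
Clinical Review Extension: +1766 days → 13 May 2046.
Prosecution Delay Deduction: −399 days → 9 April 2045.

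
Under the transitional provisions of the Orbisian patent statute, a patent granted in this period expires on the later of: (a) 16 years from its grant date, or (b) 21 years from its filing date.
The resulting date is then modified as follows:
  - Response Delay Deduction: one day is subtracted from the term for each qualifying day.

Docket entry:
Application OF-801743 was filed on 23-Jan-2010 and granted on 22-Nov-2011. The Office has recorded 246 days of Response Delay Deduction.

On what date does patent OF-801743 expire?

2030-05-22

(a) grant + 16 years → 22 November 2027.
(b) filing + 21 years → 23 January 2031.
Later of the two: 23 January 2031.
Response Delay Deduction: −246 days → 22 May 2030.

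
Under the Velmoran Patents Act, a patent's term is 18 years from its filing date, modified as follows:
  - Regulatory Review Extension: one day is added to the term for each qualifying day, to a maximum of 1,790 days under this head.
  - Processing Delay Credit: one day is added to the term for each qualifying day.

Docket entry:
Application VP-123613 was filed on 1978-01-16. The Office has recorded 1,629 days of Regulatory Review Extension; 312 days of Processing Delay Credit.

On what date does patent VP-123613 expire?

2001-05-10

Base term: filing date + 18 years → 16 January 1996.
Regulatory Review Extension: 1629 days (within the 1790-day cap) → +1629 days → 2 July 2000.
Processing Delay Credit: +312 days → 10 May 2001.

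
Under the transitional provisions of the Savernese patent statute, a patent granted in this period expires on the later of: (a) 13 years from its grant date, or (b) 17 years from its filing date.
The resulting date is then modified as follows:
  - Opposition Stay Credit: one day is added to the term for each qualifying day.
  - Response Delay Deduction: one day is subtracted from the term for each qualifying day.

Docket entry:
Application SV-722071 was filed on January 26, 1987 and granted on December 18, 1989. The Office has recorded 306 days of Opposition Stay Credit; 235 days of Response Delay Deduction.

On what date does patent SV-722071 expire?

(a) grant + 13 years → 18 December 2002.
(b) filing + 17 years → 26 January 2004.
Later of the two: 26 January 2004.
Opposition Stay Credit: +306 days → 27 November 2004.
Response Delay Deduction: −235 days → 6 April 2004.

April 6, 2004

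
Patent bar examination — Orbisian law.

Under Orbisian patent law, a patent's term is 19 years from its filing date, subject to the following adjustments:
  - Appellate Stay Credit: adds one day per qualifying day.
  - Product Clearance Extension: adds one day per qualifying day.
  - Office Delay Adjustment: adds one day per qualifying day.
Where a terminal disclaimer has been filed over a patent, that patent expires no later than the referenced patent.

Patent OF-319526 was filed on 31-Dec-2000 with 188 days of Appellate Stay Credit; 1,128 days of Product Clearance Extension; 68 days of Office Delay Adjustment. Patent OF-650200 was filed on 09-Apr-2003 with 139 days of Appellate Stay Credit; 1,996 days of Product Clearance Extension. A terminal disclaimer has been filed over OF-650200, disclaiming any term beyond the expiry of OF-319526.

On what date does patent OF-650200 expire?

October 15, 2023

Natural term of OF-650200:
  Base: filing + 19 years → 9 April 2022.
  Appellate Stay Credit: +139 days → 26 August 2022.
  Product Clearance Extension: +1996 days → 12 February 2028.
Expiry of referenced patent OF-319526:
  Base: filing + 19 years → 31 December 2019.
  Appellate Stay Credit: +188 days → 6 July 2020.
  Product Clearance Extension: +1128 days → 8 August 2023.
  Office Delay Adjustment: +68 days → 15 October 2023.
Terminal disclaimer: OF-650200 expires on the earlier of 12 February 2028 and 15 October 2023.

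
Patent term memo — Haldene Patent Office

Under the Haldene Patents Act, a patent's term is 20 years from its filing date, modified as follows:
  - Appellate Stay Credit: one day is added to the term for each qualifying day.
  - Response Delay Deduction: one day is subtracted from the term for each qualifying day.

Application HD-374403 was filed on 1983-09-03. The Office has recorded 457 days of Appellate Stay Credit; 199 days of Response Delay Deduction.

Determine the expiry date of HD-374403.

2004-05-18

Base term: filing date + 20 years → 3 September 2003.
Appellate Stay Credit: +457 days → 3 December 2004.
Response Delay Deduction: −199 days → 18 May 2004.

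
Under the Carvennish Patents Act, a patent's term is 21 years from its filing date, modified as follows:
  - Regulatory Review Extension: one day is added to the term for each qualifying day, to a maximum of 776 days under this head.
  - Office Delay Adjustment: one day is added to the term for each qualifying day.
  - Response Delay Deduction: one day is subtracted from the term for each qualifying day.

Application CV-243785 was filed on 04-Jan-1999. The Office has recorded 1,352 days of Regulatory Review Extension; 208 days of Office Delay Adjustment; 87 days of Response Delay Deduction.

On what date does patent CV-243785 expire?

Base term: filing date + 21 years → 4 January 2020.
Regulatory Review Extension: 1352 days claimed exceeds the 776-day cap, so +776 days → 18 February 2022.
Office Delay Adjustment: +208 days → 14 September 2022.
Response Delay Deduction: −87 days → 19 June 2022.

June 19, 2022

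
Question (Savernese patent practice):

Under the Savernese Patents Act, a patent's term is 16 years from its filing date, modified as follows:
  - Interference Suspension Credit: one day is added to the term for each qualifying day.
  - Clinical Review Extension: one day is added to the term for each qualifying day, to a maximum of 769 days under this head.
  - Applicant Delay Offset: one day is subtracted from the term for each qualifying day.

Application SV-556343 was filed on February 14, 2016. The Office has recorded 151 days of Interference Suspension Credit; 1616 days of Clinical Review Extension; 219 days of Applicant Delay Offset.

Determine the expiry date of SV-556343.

Base term: filing date + 16 years → 14 February 2032.
Interference Suspension Credit: +151 days → 14 July 2032.
Clinical Review Extension: 1616 days claimed exceeds the 769-day cap, so +769 days → 22 August 2034.
Applicant Delay Offset: −219 days → 15 January 2034.

2034-01-15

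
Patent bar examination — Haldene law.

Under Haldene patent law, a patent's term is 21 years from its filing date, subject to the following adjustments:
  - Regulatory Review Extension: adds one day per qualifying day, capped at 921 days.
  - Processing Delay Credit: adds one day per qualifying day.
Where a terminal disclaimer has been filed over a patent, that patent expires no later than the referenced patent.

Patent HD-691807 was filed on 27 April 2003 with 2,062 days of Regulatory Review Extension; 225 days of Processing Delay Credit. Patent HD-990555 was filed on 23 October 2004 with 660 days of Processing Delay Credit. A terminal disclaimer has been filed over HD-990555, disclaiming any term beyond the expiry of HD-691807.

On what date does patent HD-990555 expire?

Natural term of HD-990555:
  Base: filing + 21 years → 23 October 2025.
  Processing Delay Credit: +660 days → 14 August 2027.
Expiry of referenced patent HD-691807:
  Base: filing + 21 years → 27 April 2024.
  Regulatory Review Extension: 2062 days claimed exceeds the 921-day cap, so +921 days → 4 November 2026.
  Processing Delay Credit: +225 days → 17 June 2027.
Terminal disclaimer: HD-990555 expires on the earlier of 14 August 2027 and 17 June 2027.

June 17, 2027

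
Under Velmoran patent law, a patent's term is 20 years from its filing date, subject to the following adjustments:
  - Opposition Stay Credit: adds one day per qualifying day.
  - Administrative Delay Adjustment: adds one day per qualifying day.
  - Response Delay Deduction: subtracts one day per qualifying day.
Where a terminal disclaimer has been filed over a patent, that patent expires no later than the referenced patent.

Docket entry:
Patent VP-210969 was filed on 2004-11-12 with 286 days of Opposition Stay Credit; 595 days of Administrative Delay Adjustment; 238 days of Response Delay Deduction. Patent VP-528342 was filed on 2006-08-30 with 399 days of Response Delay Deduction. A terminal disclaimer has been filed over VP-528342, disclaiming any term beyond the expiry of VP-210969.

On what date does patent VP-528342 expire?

2025-07-27

Natural term of VP-528342:
  Base: filing + 20 years → 30 August 2026.
  Response Delay Deduction: −399 days → 27 July 2025.
Expiry of referenced patent VP-210969:
  Base: filing + 20 years → 12 November 2024.
  Opposition Stay Credit: +286 days → 25 August 2025.
  Administrative Delay Adjustment: +595 days → 12 April 2027.
  Response Delay Deduction: −238 days → 17 August 2026.
Terminal disclaimer: VP-528342 expires on the earlier of 27 July 2025 and 17 August 2026.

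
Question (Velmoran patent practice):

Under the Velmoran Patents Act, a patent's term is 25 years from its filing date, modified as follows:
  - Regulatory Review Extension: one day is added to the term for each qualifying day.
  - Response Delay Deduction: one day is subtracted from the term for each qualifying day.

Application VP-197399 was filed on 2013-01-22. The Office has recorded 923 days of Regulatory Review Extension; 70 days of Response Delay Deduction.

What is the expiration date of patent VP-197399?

Base term: filing date + 25 years → 22 January 2038.
Regulatory Review Extension: +923 days → 2 August 2040.
Response Delay Deduction: −70 days → 24 May 2040.

May 24, 2040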